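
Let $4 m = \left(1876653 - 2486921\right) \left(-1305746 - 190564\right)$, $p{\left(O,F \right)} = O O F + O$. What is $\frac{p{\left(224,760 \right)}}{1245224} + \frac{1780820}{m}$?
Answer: $\frac{108818939361256742}{3553363855998381} \approx 30.624$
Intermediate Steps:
$p{\left(O,F \right)} = O + F O^{2}$ ($p{\left(O,F \right)} = O^{2} F + O = F O^{2} + O = O + F O^{2}$)
$m = 228287527770$ ($m = \frac{\left(1876653 - 2486921\right) \left(-1305746 - 190564\right)}{4} = \frac{\left(-610268\right) \left(-1496310\right)}{4} = \frac{1}{4} \cdot 913150111080 = 228287527770$)
$\frac{p{\left(224,760 \right)}}{1245224} + \frac{1780820}{m} = \frac{224 \left(1 + 760 \cdot 224\right)}{1245224} + \frac{1780820}{228287527770} = 224 \left(1 + 170240\right) \frac{1}{1245224} + 1780820 \cdot \frac{1}{228287527770} = 224 \cdot 170241 \cdot \frac{1}{1245224} + \frac{178082}{22828752777} = 38133984 \cdot \frac{1}{1245224} + \frac{178082}{22828752777} = \frac{4766748}{155653} + \frac{178082}{22828752777} = \frac{108818939361256742}{3553363855998381}$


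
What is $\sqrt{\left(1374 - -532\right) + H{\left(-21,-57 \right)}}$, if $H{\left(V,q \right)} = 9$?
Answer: $\sqrt{1915} \approx 43.761$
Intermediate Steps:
$\sqrt{\left(1374 - -532\right) + H{\left(-21,-57 \right)}} = \sqrt{\left(1374 - -532\right) + 9} = \sqrt{\left(1374 + 532\right) + 9} = \sqrt{1906 + 9} = \sqrt{1915}$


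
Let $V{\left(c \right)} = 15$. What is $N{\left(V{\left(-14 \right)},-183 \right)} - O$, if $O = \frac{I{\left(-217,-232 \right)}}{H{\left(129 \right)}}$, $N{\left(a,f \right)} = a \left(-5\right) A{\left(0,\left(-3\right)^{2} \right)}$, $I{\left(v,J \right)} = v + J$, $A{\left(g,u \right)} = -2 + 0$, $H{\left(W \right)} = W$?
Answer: $\frac{19799}{129} \approx 153.48$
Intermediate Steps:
$A{\left(g,u \right)} = -2$
$I{\left(v,J \right)} = J + v$
$N{\left(a,f \right)} = 10 a$ ($N{\left(a,f \right)} = a \left(-5\right) \left(-2\right) = - 5 a \left(-2\right) = 10 a$)
$O = - \frac{449}{129}$ ($O = \frac{-232 - 217}{129} = \left(-449\right) \frac{1}{129} = - \frac{449}{129} \approx -3.4806$)
$N{\left(V{\left(-14 \right)},-183 \right)} - O = 10 \cdot 15 - - \frac{449}{129} = 150 + \frac{449}{129} = \frac{19799}{129}$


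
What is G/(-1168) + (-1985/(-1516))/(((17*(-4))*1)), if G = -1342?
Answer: 8501601/7525424 ≈ 1.1297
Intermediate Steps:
G/(-1168) + (-1985/(-1516))/(((17*(-4))*1)) = -1342/(-1168) + (-1985/(-1516))/(((17*(-4))*1)) = -1342*(-1/1168) + (-1985*(-1/1516))/((-68*1)) = 671/584 + (1985/1516)/(-68) = 671/584 + (1985/1516)*(-1/68) = 671/584 - 1985/103088 = 8501601/7525424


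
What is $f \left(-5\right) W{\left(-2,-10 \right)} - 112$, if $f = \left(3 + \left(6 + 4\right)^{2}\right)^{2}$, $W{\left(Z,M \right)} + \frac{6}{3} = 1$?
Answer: $52933$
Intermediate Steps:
$W{\left(Z,M \right)} = -1$ ($W{\left(Z,M \right)} = -2 + 1 = -1$)
$f = 10609$ ($f = \left(3 + 10^{2}\right)^{2} = \left(3 + 100\right)^{2} = 103^{2} = 10609$)
$f \left(-5\right) W{\left(-2,-10 \right)} - 112 = 10609 \left(-5\right) \left(-1\right) - 112 = \left(-53045\right) \left(-1\right) - 112 = 53045 - 112 = 52933$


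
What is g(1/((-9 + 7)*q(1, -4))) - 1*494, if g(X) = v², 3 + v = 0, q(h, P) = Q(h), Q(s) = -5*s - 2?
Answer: -485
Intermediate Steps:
Q(s) = -2 - 5*s
q(h, P) = -2 - 5*h
v = -3 (v = -3 + 0 = -3)
g(X) = 9 (g(X) = (-3)² = 9)
g(1/((-9 + 7)*q(1, -4))) - 1*494 = 9 - 1*494 = 9 - 494 = -485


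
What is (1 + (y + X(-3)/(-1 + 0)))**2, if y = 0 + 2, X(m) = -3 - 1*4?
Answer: 100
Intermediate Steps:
X(m) = -7 (X(m) = -3 - 4 = -7)
y = 2
(1 + (y + X(-3)/(-1 + 0)))**2 = (1 + (2 - 7/(-1 + 0)))**2 = (1 + (2 - 7/(-1)))**2 = (1 + (2 - 7*(-1)))**2 = (1 + (2 + 7))**2 = (1 + 9)**2 = 10**2 = 100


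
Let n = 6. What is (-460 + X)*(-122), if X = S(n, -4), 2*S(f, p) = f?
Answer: 55754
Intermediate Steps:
S(f, p) = f/2
X = 3 (X = (½)*6 = 3)
(-460 + X)*(-122) = (-460 + 3)*(-122) = -457*(-122) = 55754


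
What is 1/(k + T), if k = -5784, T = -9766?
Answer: -1/15550 ≈ -6.4309e-5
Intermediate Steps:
1/(k + T) = 1/(-5784 - 9766) = 1/(-15550) = -1/15550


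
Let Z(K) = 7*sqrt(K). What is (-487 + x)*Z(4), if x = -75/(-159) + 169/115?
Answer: -41390062/6095 ≈ -6790.8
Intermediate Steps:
x = 11832/6095 (x = -75*(-1/159) + 169*(1/115) = 25/53 + 169/115 = 11832/6095 ≈ 1.9413)
(-487 + x)*Z(4) = (-487 + 11832/6095)*(7*sqrt(4)) = -20695031*2/6095 = -2956433/6095*14 = -41390062/6095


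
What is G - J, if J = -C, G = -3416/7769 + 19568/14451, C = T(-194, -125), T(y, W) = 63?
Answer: 7175657773/112269819 ≈ 63.914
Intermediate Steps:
C = 63
G = 102659176/112269819 (G = -3416*1/7769 + 19568*(1/14451) = -3416/7769 + 19568/14451 = 102659176/112269819 ≈ 0.91440)
J = -63 (J = -1*63 = -63)
G - J = 102659176/112269819 - 1*(-63) = 102659176/112269819 + 63 = 7175657773/112269819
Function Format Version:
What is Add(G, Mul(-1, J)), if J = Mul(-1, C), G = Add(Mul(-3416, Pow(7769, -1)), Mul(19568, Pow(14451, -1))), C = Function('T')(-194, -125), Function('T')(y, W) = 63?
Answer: Rational(7175657773, 112269819) ≈ 63.914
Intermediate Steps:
C = 63
G = Rational(102659176, 112269819) (G = Add(Mul(-3416, Rational(1, 7769)), Mul(19568, Rational(1, 14451))) = Add(Rational(-3416, 7769), Rational(19568, 14451)) = Rational(102659176, 112269819) ≈ 0.91440)
J = -63 (J = Mul(-1, 63) = -63)
Add(G, Mul(-1, J)) = Add(Rational(102659176, 112269819), Mul(-1, -63)) = Add(Rational(102659176, 112269819), 63) = Rational(7175657773, 112269819)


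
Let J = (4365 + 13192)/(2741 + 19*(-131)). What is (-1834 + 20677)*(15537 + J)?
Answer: 24702425561/84 ≈ 2.9408e+8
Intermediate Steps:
J = 17557/252 (J = 17557/(2741 - 2489) = 17557/252 ≈ 69.671)
(-1834 + 20677)*(15537 + J) = (-1834 + 20677)*(15537 + 17557/252) = 18843*(3932881/252) = 24702425561/84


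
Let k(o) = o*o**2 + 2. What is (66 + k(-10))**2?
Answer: 868624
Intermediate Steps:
k(o) = 2 + o**3 (k(o) = o**3 + 2 = 2 + o**3)
(66 + k(-10))**2 = (66 + (2 + (-10)**3))**2 = (66 + (2 - 1000))**2 = (66 - 998)**2 = (-932)**2 = 868624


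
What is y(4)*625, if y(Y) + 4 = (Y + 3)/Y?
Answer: -5625/4 ≈ -1406.3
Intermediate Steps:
y(Y) = -4 + (3 + Y)/Y (y(Y) = -4 + (Y + 3)/Y = -4 + (3 + Y)/Y)
y(4)*625 = (-3 + 3/4)*625 = -9/4*625 = -5625/4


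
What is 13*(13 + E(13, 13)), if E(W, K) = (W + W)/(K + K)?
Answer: 182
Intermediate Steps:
E(W, K) = W/K (E(W, K) = (2*W)/((2*K)) = (2*W)*(1/(2*K)) = W/K)
13*(13 + E(13, 13)) = 13*(13 + 13/13) = 13*(13 + 13*(1/13)) = 13*(13 + 1) = 13*14 = 182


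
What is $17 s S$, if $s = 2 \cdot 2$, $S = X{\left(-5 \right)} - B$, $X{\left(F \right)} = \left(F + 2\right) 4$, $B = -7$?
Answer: $-340$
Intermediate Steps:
$X{\left(F \right)} = 8 + 4 F$ ($X{\left(F \right)} = \left(2 + F\right) 4 = 8 + 4 F$)
$S = -5$ ($S = \left(8 + 4 \left(-5\right)\right) - -7 = \left(8 - 20\right) + 7 = -12 + 7 = -5$)
$s = 4$
$17 s S = 17 \cdot 4 \left(-5\right) = 68 \left(-5\right) = -340$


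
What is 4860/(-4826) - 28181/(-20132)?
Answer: 19079993/48578516 ≈ 0.39277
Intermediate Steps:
4860/(-4826) - 28181/(-20132) = 4860*(-1/4826) - 28181*(-1/20132) = -2430/2413 + 28181/20132 = 19079993/48578516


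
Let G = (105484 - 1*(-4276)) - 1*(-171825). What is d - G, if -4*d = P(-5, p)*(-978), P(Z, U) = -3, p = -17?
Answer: -564637/2 ≈ -2.8232e+5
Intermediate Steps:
G = 281585 (G = (105484 + 4276) + 171825 = 109760 + 171825 = 281585)
d = -1467/2 (d = -(-3)*(-978)/4 = -¼*2934 = -1467/2 ≈ -733.50)
d - G = -1467/2 - 1*281585 = -1467/2 - 281585 = -564637/2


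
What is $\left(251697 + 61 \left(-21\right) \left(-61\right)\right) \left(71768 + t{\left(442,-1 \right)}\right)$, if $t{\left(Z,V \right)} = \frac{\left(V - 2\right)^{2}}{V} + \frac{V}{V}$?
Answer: $23669174880$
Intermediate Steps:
$t{\left(Z,V \right)} = 1 + \frac{\left(-2 + V\right)^{2}}{V}$ ($t{\left(Z,V \right)} = \frac{\left(-2 + V\right)^{2}}{V} + 1 = 1 + \frac{\left(-2 + V\right)^{2}}{V}$)
$\left(251697 + 61 \left(-21\right) \left(-61\right)\right) \left(71768 + t{\left(442,-1 \right)}\right) = \left(251697 + 61 \left(-21\right) \left(-61\right)\right) \left(71768 + \frac{-1 + \left(-2 - 1\right)^{2}}{-1}\right) = \left(251697 - -78141\right) \left(71768 - \left(-1 + \left(-3\right)^{2}\right)\right) = \left(251697 + 78141\right) \left(71768 - \left(-1 + 9\right)\right) = 329838 \left(71768 - 8\right) = 329838 \cdot 71760 = 23669174880$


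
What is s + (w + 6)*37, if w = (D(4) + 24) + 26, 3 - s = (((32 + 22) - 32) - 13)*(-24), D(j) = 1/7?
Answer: 16074/7 ≈ 2296.3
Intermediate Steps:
D(j) = ⅐
s = 219 (s = 3 - (((32 + 22) - 32) - 13)*(-24) = 3 - ((54 - 32) - 13)*(-24) = 3 - (22 - 13)*(-24) = 3 - 9*(-24) = 3 - 1*(-216) = 3 + 216 = 219)
w = 351/7 (w = (⅐ + 24) + 26 = 169/7 + 26 = 351/7 ≈ 50.143)
s + (w + 6)*37 = 219 + (351/7 + 6)*37 = 219 + (393/7)*37 = 219 + 14541/7 = 16074/7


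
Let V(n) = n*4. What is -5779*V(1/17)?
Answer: -23116/17 ≈ -1359.8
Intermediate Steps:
V(n) = 4*n
-5779*V(1/17) = -23116/17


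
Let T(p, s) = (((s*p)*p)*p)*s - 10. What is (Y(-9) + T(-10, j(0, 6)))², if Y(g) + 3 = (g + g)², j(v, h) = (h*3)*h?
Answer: 136041641088721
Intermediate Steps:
j(v, h) = 3*h² (j(v, h) = (3*h)*h = 3*h²)
Y(g) = -3 + 4*g² (Y(g) = -3 + (g + g)² = -3 + (2*g)² = -3 + 4*g²)
T(p, s) = -10 + p³*s² (T(p, s) = (((p*s)*p)*p)*s - 10 = ((s*p²)*p)*s - 10 = (s*p³)*s - 10 = p³*s² - 10 = -10 + p³*s²)
(Y(-9) + T(-10, j(0, 6)))² = ((-3 + 4*(-9)²) + (-10 + (-10)³*(3*6²)²))² = ((-3 + 4*81) + (-10 - 1000*(3*36)²))² = ((-3 + 324) + (-10 - 1000*108²))² = (321 + (-10 - 1000*11664))² = (321 + (-10 - 11664000))² = (321 - 11664010)² = (-11663689)² = 136041641088721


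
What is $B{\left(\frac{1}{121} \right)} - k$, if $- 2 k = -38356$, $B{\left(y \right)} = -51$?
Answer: $-19229$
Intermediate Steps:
$k = 19178$ ($k = \left(- \frac{1}{2}\right) \left(-38356\right) = 19178$)
$B{\left(\frac{1}{121} \right)} - k = -51 - 19178 = -19229$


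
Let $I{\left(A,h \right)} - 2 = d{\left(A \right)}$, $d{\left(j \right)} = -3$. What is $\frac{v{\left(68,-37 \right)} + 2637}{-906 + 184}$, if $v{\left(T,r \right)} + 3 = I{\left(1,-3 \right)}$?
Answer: $- \frac{2633}{722} \approx -3.6468$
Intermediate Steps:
$I{\left(A,h \right)} = -1$ ($I{\left(A,h \right)} = 2 - 3 = -1$)
$v{\left(T,r \right)} = -4$ ($v{\left(T,r \right)} = -3 - 1 = -4$)
$\frac{v{\left(68,-37 \right)} + 2637}{-906 + 184} = \frac{-4 + 2637}{-906 + 184} = \frac{2633}{-722} = 2633 \left(- \frac{1}{722}\right) = - \frac{2633}{722}$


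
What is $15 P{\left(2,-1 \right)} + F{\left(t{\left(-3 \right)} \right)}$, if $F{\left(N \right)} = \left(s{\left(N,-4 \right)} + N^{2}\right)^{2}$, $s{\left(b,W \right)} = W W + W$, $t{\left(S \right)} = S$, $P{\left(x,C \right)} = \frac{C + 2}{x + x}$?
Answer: $\frac{1779}{4} \approx 444.75$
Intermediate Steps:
$P{\left(x,C \right)} = \frac{2 + C}{2 x}$
$s{\left(b,W \right)} = W + W^{2}$ ($s{\left(b,W \right)} = W^{2} + W = W + W^{2}$)
$F{\left(N \right)} = \left(12 + N^{2}\right)^{2}$ ($F{\left(N \right)} = \left(- 4 \left(1 - 4\right) + N^{2}\right)^{2} = \left(\left(-4\right) \left(-3\right) + N^{2}\right)^{2} = \left(12 + N^{2}\right)^{2}$)
$15 P{\left(2,-1 \right)} + F{\left(t{\left(-3 \right)} \right)} = 15 \frac{2 - 1}{2 \cdot 2} + \left(12 + \left(-3\right)^{2}\right)^{2} = 15 \cdot \frac{1}{2} \cdot \frac{1}{2} \cdot 1 + \left(12 + 9\right)^{2} = 15 \cdot \frac{1}{4} + 21^{2} = \frac{15}{4} + 441 = \frac{1779}{4}$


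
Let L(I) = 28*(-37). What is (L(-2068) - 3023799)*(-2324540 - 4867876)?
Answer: 21755871651360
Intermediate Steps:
L(I) = -1036
(L(-2068) - 3023799)*(-2324540 - 4867876) = (-1036 - 3023799)*(-2324540 - 4867876) = -3024835*(-7192416) = 21755871651360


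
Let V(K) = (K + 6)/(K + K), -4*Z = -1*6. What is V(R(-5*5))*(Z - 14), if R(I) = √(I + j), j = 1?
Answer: -25/4 + 25*I*√6/8 ≈ -6.25 + 7.6547*I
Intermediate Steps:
Z = 3/2 (Z = -(-1)*6/4 = -¼*(-6) = 3/2 ≈ 1.5000)
R(I) = √(1 + I) (R(I) = √(I + 1) = √(1 + I))
V(K) = (6 + K)/(2*K) (V(K) = (6 + K)/((2*K)) = (6 + K)*(1/(2*K)) = (6 + K)/(2*K))
V(R(-5*5))*(Z - 14) = ((6 + √(1 - 5*5))/(2*(√(1 - 5*5))))*(3/2 - 14) = ((6 + √(1 - 25))/(2*(√(1 - 25))))*(-25/2) = ((6 + √(-24))/(2*(√(-24))))*(-25/2) = ((6 + 2*I*√6)/(2*((2*I*√6))))*(-25/2) = ((-I*√6/12)*(6 + 2*I*√6)/2)*(-25/2) = -I*√6*(6 + 2*I*√6)/24*(-25/2) = 25*I*√6*(6 + 2*I*√6)/48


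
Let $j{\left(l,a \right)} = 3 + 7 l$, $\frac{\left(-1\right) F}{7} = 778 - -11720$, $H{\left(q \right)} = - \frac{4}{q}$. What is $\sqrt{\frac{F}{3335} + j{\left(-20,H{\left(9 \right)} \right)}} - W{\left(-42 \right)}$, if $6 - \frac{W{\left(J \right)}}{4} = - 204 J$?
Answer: $34248 + \frac{i \sqrt{1815510635}}{3335} \approx 34248.0 + 12.776 i$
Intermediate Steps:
$F = -87486$ ($F = - 7 \left(778 - -11720\right) = - 7 \left(778 + 11720\right) = \left(-7\right) 12498 = -87486$)
$W{\left(J \right)} = 24 + 816 J$ ($W{\left(J \right)} = 24 - 4 \left(- 204 J\right) = 24 + 816 J$)
$\sqrt{\frac{F}{3335} + j{\left(-20,H{\left(9 \right)} \right)}} - W{\left(-42 \right)} = \sqrt{- \frac{87486}{3335} + \left(3 + 7 \left(-20\right)\right)} - \left(24 + 816 \left(-42\right)\right) = \sqrt{\left(-87486\right) \frac{1}{3335} + \left(3 - 140\right)} - \left(24 - 34272\right) = \sqrt{- \frac{87486}{3335} - 137} - -34248 = \sqrt{- \frac{544381}{3335}} + 34248 = \frac{i \sqrt{1815510635}}{3335} + 34248 = 34248 + \frac{i \sqrt{1815510635}}{3335}$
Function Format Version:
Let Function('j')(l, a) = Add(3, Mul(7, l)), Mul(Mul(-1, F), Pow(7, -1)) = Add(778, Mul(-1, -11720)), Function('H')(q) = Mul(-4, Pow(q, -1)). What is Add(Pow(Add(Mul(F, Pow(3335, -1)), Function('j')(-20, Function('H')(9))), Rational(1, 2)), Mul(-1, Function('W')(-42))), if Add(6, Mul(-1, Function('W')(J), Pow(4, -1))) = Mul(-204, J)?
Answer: Add(34248, Mul(Rational(1, 3335), I, Pow(1815510635, Rational(1, 2)))) ≈ Add(34248., Mul(12.776, I))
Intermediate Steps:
F = -87486 (F = Mul(-7, Add(778, Mul(-1, -11720))) = Mul(-7, Add(778, 11720)) = Mul(-7, 12498) = -87486)
Function('W')(J) = Add(24, Mul(816, J)) (Function('W')(J) = Add(24, Mul(-4, Mul(-204, J))) = Add(24, Mul(816, J)))
Add(Pow(Add(Mul(F, Pow(3335, -1)), Function('j')(-20, Function('H')(9))), Rational(1, 2)), Mul(-1, Function('W')(-42))) = Add(Pow(Add(Mul(-87486, Pow(3335, -1)), Add(3, Mul(7, -20))), Rational(1, 2)), Mul(-1, Add(24, Mul(816, -42)))) = Add(Pow(Add(Mul(-87486, Rational(1, 3335)), Add(3, -140)), Rational(1, 2)), Mul(-1, Add(24, -34272))) = Add(Pow(Add(Rational(-87486, 3335), -137), Rational(1, 2)), Mul(-1, -34248)) = Add(Pow(Rational(-544381, 3335), Rational(1, 2)), 34248) = Add(Mul(Rational(1, 3335), I, Pow(1815510635, Rational(1, 2))), 34248) = Add(34248, Mul(Rational(1, 3335), I, Pow(1815510635, Rational(1, 2))))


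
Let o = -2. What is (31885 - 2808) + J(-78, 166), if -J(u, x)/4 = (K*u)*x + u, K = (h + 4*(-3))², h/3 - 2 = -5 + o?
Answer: 37785757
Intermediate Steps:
h = -15 (h = 6 + 3*(-5 - 2) = 6 + 3*(-7) = 6 - 21 = -15)
K = 729 (K = (-15 + 4*(-3))² = (-15 - 12)² = (-27)² = 729)
J(u, x) = -4*u - 2916*u*x (J(u, x) = -4*((729*u)*x + u) = -4*(729*u*x + u) = -4*(u + 729*u*x) = -4*u - 2916*u*x)
(31885 - 2808) + J(-78, 166) = (31885 - 2808) - 4*(-78)*(1 + 729*166) = 29077 - 4*(-78)*(1 + 121014) = 29077 - 4*(-78)*121015 = 29077 + 37756680 = 37785757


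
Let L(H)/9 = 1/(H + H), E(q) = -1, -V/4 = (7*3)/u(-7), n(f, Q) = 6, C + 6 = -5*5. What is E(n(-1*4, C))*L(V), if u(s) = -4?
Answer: -3/14 ≈ -0.21429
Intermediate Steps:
C = -31 (C = -6 - 5*5 = -6 - 25 = -31)
V = 21 (V = -4*7*3/(-4) = -84*(-1)/4 = -4*(-21/4) = 21)
L(H) = 9/(2*H) (L(H) = 9/(H + H) = 9/((2*H)) = 9*(1/(2*H)) = 9/(2*H))
E(n(-1*4, C))*L(V) = -9/(2*21) = -1*3/14 = -3/14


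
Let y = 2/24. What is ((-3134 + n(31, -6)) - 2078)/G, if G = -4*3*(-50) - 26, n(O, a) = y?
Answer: -62543/6888 ≈ -9.0800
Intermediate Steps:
y = 1/12 (y = 2*(1/24) = 1/12 ≈ 0.083333)
n(O, a) = 1/12
G = 574 (G = -12*(-50) - 26 = 600 - 26 = 574)
((-3134 + n(31, -6)) - 2078)/G = ((-3134 + 1/12) - 2078)/574 = (-37607/12 - 2078)*(1/574) = -62543/12*1/574 = -62543/6888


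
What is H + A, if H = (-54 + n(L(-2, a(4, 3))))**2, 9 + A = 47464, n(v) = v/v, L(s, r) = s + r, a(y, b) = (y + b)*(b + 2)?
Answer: 50264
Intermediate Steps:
a(y, b) = (2 + b)*(b + y) (a(y, b) = (b + y)*(2 + b) = (2 + b)*(b + y))
L(s, r) = r + s
n(v) = 1
A = 47455 (A = -9 + 47464 = 47455)
H = 2809 (H = (-54 + 1)**2 = (-53)**2 = 2809)
H + A = 2809 + 47455 = 50264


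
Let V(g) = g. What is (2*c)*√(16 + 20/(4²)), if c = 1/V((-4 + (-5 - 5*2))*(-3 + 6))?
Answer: -√69/57 ≈ -0.14573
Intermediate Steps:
c = -1/57 (c = 1/((-4 + (-5 - 5*2))*(-3 + 6)) = 1/((-4 + (-5 - 10))*3) = 1/((-4 - 15)*3) = 1/(-19*3) = 1/(-57) = -1/57 ≈ -0.017544)
(2*c)*√(16 + 20/(4²)) = (2*(-1/57))*√(16 + 20/(4²)) = -2*√(16 + 20/16)/57 = -2*√(16 + 20*(1/16))/57 = -2*√(16 + 5/4)/57 = -√69/57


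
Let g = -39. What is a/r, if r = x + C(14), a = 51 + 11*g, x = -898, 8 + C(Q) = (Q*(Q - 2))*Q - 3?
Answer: -126/481 ≈ -0.26195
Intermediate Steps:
C(Q) = -11 + Q**2*(-2 + Q) (C(Q) = -8 + ((Q*(Q - 2))*Q - 3) = -8 + ((Q*(-2 + Q))*Q - 3) = -8 + (Q**2*(-2 + Q) - 3) = -8 + (-3 + Q**2*(-2 + Q)) = -11 + Q**2*(-2 + Q))
a = -378 (a = 51 + 11*(-39) = 51 - 429 = -378)
r = 1443 (r = -898 + (-11 + 14**3 - 2*14**2) = -898 + (-11 + 2744 - 2*196) = -898 + (-11 + 2744 - 392) = -898 + 2341 = 1443)
a/r = -378/1443 = -378*1/1443 = -126/481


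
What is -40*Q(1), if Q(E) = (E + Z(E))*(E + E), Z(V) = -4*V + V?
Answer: 160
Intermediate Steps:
Z(V) = -3*V
Q(E) = -4*E² (Q(E) = (E - 3*E)*(E + E) = (-2*E)*(2*E) = -4*E²)
-40*Q(1) = -(-160)*1² = -(-160) = -40*(-4) = 160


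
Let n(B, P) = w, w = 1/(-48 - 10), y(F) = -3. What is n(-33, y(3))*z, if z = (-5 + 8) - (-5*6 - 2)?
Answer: -35/58 ≈ -0.60345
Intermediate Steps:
w = -1/58 (w = 1/(-58) = -1/58 ≈ -0.017241)
n(B, P) = -1/58
z = 35 (z = 3 - (-30 - 2) = 3 - 1*(-32) = 3 + 32 = 35)
n(-33, y(3))*z = -1/58*35 = -35/58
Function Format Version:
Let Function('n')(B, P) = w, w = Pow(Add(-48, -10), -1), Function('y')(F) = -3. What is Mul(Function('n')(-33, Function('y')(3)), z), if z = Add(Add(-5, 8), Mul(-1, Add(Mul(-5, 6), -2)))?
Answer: Rational(-35, 58) ≈ -0.60345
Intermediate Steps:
w = Rational(-1, 58) (w = Pow(-58, -1) = Rational(-1, 58) ≈ -0.017241)
Function('n')(B, P) = Rational(-1, 58)
z = 35 (z = Add(3, Mul(-1, Add(-30, -2))) = Add(3, Mul(-1, -32)) = Add(3, 32) = 35)
Mul(Function('n')(-33, Function('y')(3)), z) = Mul(Rational(-1, 58), 35) = Rational(-35, 58)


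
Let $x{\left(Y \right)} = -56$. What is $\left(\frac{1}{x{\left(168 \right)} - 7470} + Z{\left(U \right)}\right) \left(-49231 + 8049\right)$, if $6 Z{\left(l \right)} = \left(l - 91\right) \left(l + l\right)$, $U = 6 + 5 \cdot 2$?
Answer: $\frac{61987166991}{3763} \approx 1.6473 \cdot 10^{7}$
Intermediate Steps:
$U = 16$ ($U = 6 + 10 = 16$)
$Z{\left(l \right)} = \frac{l \left(-91 + l\right)}{3}$ ($Z{\left(l \right)} = \frac{\left(l - 91\right) \left(l + l\right)}{6} = \frac{\left(-91 + l\right) 2 l}{6} = \frac{2 l \left(-91 + l\right)}{6} = \frac{l \left(-91 + l\right)}{3}$)
$\left(\frac{1}{x{\left(168 \right)} - 7470} + Z{\left(U \right)}\right) \left(-49231 + 8049\right) = \left(\frac{1}{-56 - 7470} + \frac{1}{3} \cdot 16 \left(-91 + 16\right)\right) \left(-49231 + 8049\right) = \left(\frac{1}{-7526} + \frac{1}{3} \cdot 16 \left(-75\right)\right) \left(-41182\right) = \left(- \frac{1}{7526} - 400\right) \left(-41182\right) = \left(- \frac{3010401}{7526}\right) \left(-41182\right) = \frac{61987166991}{3763}$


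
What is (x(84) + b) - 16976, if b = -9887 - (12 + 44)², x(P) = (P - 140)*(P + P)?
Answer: -39407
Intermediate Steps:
x(P) = 2*P*(-140 + P) (x(P) = (-140 + P)*(2*P) = 2*P*(-140 + P))
b = -13023 (b = -9887 - 1*56² = -9887 - 1*3136 = -9887 - 3136 = -13023)
(x(84) + b) - 16976 = (2*84*(-140 + 84) - 13023) - 16976 = (2*84*(-56) - 13023) - 16976 = (-9408 - 13023) - 16976 = -22431 - 16976 = -39407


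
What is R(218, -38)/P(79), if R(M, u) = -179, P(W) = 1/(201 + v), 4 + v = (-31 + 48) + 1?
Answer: -38485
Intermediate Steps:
v = 14 (v = -4 + ((-31 + 48) + 1) = -4 + (17 + 1) = -4 + 18 = 14)
P(W) = 1/215 (P(W) = 1/(201 + 14) = 1/215)
R(218, -38)/P(79) = -179/1/215 = -179*215 = -38485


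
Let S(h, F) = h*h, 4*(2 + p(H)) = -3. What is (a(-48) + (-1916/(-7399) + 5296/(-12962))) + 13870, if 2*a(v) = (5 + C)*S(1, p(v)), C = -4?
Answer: 1330247576067/95905838 ≈ 13870.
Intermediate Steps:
p(H) = -11/4 (p(H) = -2 + (¼)*(-3) = -2 - ¾ = -11/4)
S(h, F) = h²
a(v) = ½ (a(v) = ((5 - 4)*1²)/2 = (1*1)/2 = (½)*1 = ½)
(a(-48) + (-1916/(-7399) + 5296/(-12962))) + 13870 = (½ + (-1916/(-7399) + 5296/(-12962))) + 13870 = (½ + (-1916*(-1/7399) + 5296*(-1/12962))) + 13870 = (½ + (1916/7399 - 2648/6481)) + 13870 = (½ - 7174956/47952919) + 13870 = 33603007/95905838 + 13870 = 1330247576067/95905838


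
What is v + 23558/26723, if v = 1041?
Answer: 27842201/26723 ≈ 1041.9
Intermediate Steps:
v + 23558/26723 = 1041 + 23558/26723 = 27842201/26723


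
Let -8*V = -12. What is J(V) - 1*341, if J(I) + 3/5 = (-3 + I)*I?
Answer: -6877/20 ≈ -343.85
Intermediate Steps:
V = 3/2 (V = -1/8*(-12) = 3/2 ≈ 1.5000)
J(I) = -3/5 + I*(-3 + I) (J(I) = -3/5 + (-3 + I)*I = -3/5 + I*(-3 + I))
J(V) - 1*341 = (-3/5 + (3/2)**2 - 3*3/2) - 1*341 = (-3/5 + 9/4 - 9/2) - 341 = -57/20 - 341 = -6877/20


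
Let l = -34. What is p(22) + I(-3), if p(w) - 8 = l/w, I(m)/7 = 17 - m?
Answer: 1611/11 ≈ 146.45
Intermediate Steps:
I(m) = 119 - 7*m (I(m) = 7*(17 - m) = 119 - 7*m)
p(w) = 8 - 34/w
p(22) + I(-3) = (8 - 34/22) + (119 - 7*(-3)) = (8 - 34*1/22) + (119 + 21) = (8 - 17/11) + 140 = 71/11 + 140 = 1611/11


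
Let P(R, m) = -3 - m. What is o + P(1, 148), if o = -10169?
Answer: -10320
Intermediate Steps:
o + P(1, 148) = -10169 + (-3 - 1*148) = -10169 + (-3 - 148) = -10169 - 151 = -10320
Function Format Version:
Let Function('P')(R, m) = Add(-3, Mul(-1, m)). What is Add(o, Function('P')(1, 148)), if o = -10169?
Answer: -10320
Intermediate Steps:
Add(o, Function('P')(1, 148)) = Add(-10169, Add(-3, Mul(-1, 148))) = Add(-10169, Add(-3, -148)) = Add(-10169, -151) = -10320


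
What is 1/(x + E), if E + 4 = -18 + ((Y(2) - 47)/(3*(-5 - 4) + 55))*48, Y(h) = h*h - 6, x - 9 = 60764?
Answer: 1/60667 ≈ 1.6483e-5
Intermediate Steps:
x = 60773 (x = 9 + 60764 = 60773)
Y(h) = -6 + h² (Y(h) = h² - 6 = -6 + h²)
E = -106 (E = -4 + (-18 + (((-6 + 2²) - 47)/(3*(-5 - 4) + 55))*48) = -4 + (-18 + (((-6 + 4) - 47)/(3*(-9) + 55))*48) = -4 + (-18 + ((-2 - 47)/(-27 + 55))*48) = -4 + (-18 - 49/28*48) = -4 + (-18 - 49*1/28*48) = -4 + (-18 - 7/4*48) = -4 + (-18 - 84) = -4 - 102 = -106)
1/(x + E) = 1/(60773 - 106) = 1/60667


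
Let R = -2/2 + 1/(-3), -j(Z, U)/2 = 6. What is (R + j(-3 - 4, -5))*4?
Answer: -160/3 ≈ -53.333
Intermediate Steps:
j(Z, U) = -12 (j(Z, U) = -2*6 = -12)
R = -4/3 (R = -2*½ + 1*(-⅓) = -1 - ⅓ = -4/3 ≈ -1.3333)
(R + j(-3 - 4, -5))*4 = (-4/3 - 12)*4 = -40/3*4 = -160/3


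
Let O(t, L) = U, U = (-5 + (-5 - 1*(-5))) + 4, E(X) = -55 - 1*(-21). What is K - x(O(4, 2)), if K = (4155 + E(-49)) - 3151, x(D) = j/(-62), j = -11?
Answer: 60129/62 ≈ 969.82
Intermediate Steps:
E(X) = -34 (E(X) = -55 + 21 = -34)
U = -1 (U = (-5 + (-5 + 5)) + 4 = (-5 + 0) + 4 = -5 + 4 = -1)
O(t, L) = -1
x(D) = 11/62 (x(D) = -11/(-62) = -11*(-1/62) = 11/62)
K = 970 (K = (4155 - 34) - 3151 = 4121 - 3151 = 970)
K - x(O(4, 2)) = 970 - 1*11/62 = 970 - 11/62 = 60129/62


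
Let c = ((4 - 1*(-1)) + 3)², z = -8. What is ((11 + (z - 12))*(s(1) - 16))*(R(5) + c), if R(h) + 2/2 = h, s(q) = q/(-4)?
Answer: 9945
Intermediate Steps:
s(q) = -q/4 (s(q) = q*(-¼) = -q/4)
R(h) = -1 + h
c = 64 (c = ((4 + 1) + 3)² = (5 + 3)² = 8² = 64)
((11 + (z - 12))*(s(1) - 16))*(R(5) + c) = ((11 + (-8 - 12))*(-¼*1 - 16))*((-1 + 5) + 64) = ((11 - 20)*(-¼ - 16))*(4 + 64) = -9*(-65/4)*68 = (585/4)*68 = 9945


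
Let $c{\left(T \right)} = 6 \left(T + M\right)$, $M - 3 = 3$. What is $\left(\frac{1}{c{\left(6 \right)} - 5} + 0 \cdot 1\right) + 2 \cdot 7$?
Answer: $\frac{939}{67} \approx 14.015$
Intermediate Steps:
$M = 6$ ($M = 3 + 3 = 6$)
$c{\left(T \right)} = 36 + 6 T$ ($c{\left(T \right)} = 6 \left(T + 6\right) = 6 \left(6 + T\right) = 36 + 6 T$)
$\left(\frac{1}{c{\left(6 \right)} - 5} + 0 \cdot 1\right) + 2 \cdot 7 = \left(\frac{1}{\left(36 + 6 \cdot 6\right) - 5} + 0 \cdot 1\right) + 2 \cdot 7 = \left(\frac{1}{\left(36 + 36\right) - 5} + 0\right) + 14 = \left(\frac{1}{72 - 5} + 0\right) + 14 = \left(\frac{1}{67} + 0\right) + 14 = \frac{1}{67} + 14 = \frac{939}{67}$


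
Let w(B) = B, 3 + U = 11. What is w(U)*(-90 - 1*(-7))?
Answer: -664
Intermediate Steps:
U = 8 (U = -3 + 11 = 8)
w(U)*(-90 - 1*(-7)) = 8*(-90 - 1*(-7)) = 8*(-90 + 7) = 8*(-83) = -664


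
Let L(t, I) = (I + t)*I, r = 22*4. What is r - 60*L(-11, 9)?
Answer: 1168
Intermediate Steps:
r = 88
L(t, I) = I*(I + t)
r - 60*L(-11, 9) = 88 - 540*(9 - 11) = 88 - 540*(-2) = 88 - 60*(-18) = 88 + 1080 = 1168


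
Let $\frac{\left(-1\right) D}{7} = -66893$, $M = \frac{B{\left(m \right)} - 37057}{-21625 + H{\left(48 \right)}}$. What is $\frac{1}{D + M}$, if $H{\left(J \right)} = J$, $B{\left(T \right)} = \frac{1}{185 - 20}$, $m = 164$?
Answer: $\frac{3560205}{1667075665859} \approx 2.1356 \cdot 10^{-6}$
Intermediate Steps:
$B{\left(T \right)} = \frac{1}{165}$
$M = \frac{6114404}{3560205}$ ($M = \frac{\frac{1}{165} - 37057}{-21625 + 48} = - \frac{6114404}{165 \left(-21577\right)} = \left(- \frac{6114404}{165}\right) \left(- \frac{1}{21577}\right) = \frac{6114404}{3560205} \approx 1.7174$)
$D = 468251$ ($D = \left(-7\right) \left(-66893\right) = 468251$)
$\frac{1}{D + M} = \frac{1}{468251 + \frac{6114404}{3560205}} = \frac{1}{\frac{1667075665859}{3560205}} = \frac{3560205}{1667075665859}$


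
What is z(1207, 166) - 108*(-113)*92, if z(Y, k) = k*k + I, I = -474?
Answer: 1149850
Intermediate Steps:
z(Y, k) = -474 + k² (z(Y, k) = k*k - 474 = k² - 474 = -474 + k²)
z(1207, 166) - 108*(-113)*92 = (-474 + 166²) - 108*(-113)*92 = (-474 + 27556) + 12204*92 = 27082 + 1122768 = 1149850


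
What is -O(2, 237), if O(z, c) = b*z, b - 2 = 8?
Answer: -20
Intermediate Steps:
b = 10 (b = 2 + 8 = 10)
O(z, c) = 10*z
-O(2, 237) = -10*2 = -1*20 = -20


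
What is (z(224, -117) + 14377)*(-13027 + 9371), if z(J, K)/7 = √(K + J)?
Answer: -52562312 - 25592*√107 ≈ -5.2827e+7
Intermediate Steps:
z(J, K) = 7*√(J + K) (z(J, K) = 7*√(K + J) = 7*√(J + K))
(z(224, -117) + 14377)*(-13027 + 9371) = (7*√(224 - 117) + 14377)*(-13027 + 9371) = (7*√107 + 14377)*(-3656) = (14377 + 7*√107)*(-3656) = -52562312 - 25592*√107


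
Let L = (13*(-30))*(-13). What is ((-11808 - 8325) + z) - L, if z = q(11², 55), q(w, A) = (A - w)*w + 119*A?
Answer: -26644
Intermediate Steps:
q(w, A) = 119*A + w*(A - w) (q(w, A) = w*(A - w) + 119*A = 119*A + w*(A - w))
z = -1441 (z = -(11²)² + 119*55 + 55*11² = -1*121² + 6545 + 55*121 = -1*14641 + 6545 + 6655 = -14641 + 6545 + 6655 = -1441)
L = 5070 (L = -390*(-13) = 5070)
((-11808 - 8325) + z) - L = ((-11808 - 8325) - 1441) - 1*5070 = (-20133 - 1441) - 5070 = -21574 - 5070 = -26644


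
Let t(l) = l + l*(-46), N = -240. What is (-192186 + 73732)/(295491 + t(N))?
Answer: -118454/306291 ≈ -0.38674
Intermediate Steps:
t(l) = -45*l (t(l) = l - 46*l = -45*l)
(-192186 + 73732)/(295491 + t(N)) = (-192186 + 73732)/(295491 - 45*(-240)) = -118454/(295491 + 10800) = -118454/306291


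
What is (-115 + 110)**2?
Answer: 25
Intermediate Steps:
(-115 + 110)**2 = (-5)**2 = 25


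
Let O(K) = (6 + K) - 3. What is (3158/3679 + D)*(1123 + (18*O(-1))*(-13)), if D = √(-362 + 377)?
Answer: 2068490/3679 + 655*√15 ≈ 3099.0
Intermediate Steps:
O(K) = 3 + K
D = √15 ≈ 3.8730
(3158/3679 + D)*(1123 + (18*O(-1))*(-13)) = (3158/3679 + √15)*(1123 + (18*(3 - 1))*(-13)) = (3158*(1/3679) + √15)*(1123 + (18*2)*(-13)) = (3158/3679 + √15)*(1123 + 36*(-13)) = (3158/3679 + √15)*(1123 - 468) = (3158/3679 + √15)*655 = 2068490/3679 + 655*√15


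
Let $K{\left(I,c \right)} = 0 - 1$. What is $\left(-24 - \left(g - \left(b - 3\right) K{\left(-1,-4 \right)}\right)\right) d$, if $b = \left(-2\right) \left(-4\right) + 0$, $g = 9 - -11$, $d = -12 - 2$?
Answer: $686$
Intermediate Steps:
$K{\left(I,c \right)} = -1$ ($K{\left(I,c \right)} = 0 - 1 = -1$)
$d = -14$ ($d = -12 - 2 = -14$)
$g = 20$ ($g = 9 + 11 = 20$)
$b = 8$ ($b = 8 + 0 = 8$)
$\left(-24 - \left(g - \left(b - 3\right) K{\left(-1,-4 \right)}\right)\right) d = \left(-24 - \left(20 - \left(8 - 3\right) \left(-1\right)\right)\right) \left(-14\right) = \left(-24 + \left(5 \left(-1\right) - 20\right)\right) \left(-14\right) = \left(-24 - 25\right) \left(-14\right) = \left(-49\right) \left(-14\right) = 686$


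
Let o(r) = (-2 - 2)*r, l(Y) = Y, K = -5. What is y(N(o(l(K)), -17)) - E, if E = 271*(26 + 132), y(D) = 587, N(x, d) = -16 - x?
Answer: -42231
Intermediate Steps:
o(r) = -4*r
E = 42818 (E = 271*158 = 42818)
y(N(o(l(K)), -17)) - E = 587 - 1*42818 = 587 - 42818 = -42231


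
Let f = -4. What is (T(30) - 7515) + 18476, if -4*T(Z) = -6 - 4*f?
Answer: 21917/2 ≈ 10959.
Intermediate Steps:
T(Z) = -5/2 (T(Z) = -(-6 - 4*(-4))/4 = -(-6 + 16)/4 = -¼*10 = -5/2)
(T(30) - 7515) + 18476 = (-5/2 - 7515) + 18476 = -15035/2 + 18476 = 21917/2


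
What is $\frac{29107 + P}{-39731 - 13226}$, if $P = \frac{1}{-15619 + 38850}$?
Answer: $- \frac{676184718}{1230244067} \approx -0.54963$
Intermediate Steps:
$P = \frac{1}{23231} \approx 4.3046 \cdot 10^{-5}$
$\frac{29107 + P}{-39731 - 13226} = \frac{29107 + \frac{1}{23231}}{-39731 - 13226} = \frac{676184718}{23231 \left(-52957\right)} = \frac{676184718}{23231} \left(- \frac{1}{52957}\right) = - \frac{676184718}{1230244067}$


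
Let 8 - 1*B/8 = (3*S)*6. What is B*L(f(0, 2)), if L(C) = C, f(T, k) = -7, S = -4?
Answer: -4480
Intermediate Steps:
B = 640 (B = 64 - 8*3*(-4)*6 = 64 - (-96)*6 = 64 - 8*(-72) = 64 + 576 = 640)
B*L(f(0, 2)) = 640*(-7) = -4480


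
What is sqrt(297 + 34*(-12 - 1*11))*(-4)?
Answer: -4*I*sqrt(485) ≈ -88.091*I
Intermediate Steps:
sqrt(297 + 34*(-12 - 1*11))*(-4) = sqrt(297 + 34*(-12 - 11))*(-4) = sqrt(297 + 34*(-23))*(-4) = sqrt(297 - 782)*(-4) = sqrt(-485)*(-4) = (I*sqrt(485))*(-4) = -4*I*sqrt(485)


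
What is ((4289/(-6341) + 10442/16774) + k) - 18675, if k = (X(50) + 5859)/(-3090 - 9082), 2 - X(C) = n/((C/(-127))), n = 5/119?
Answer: -846247582931233947/45313163162680 ≈ -18676.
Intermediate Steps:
n = 5/119 (n = 5*(1/119) = 5/119 ≈ 0.042017)
X(C) = 2 + 635/(119*C) (X(C) = 2 - 5/(119*(C/(-127))) = 2 - 5/(119*(C*(-1/127))) = 2 - 5/(119*((-C/127))) = 2 - 5*(-127/C)/119 = 2 - (-635)/(119*C) = 2 + 635/(119*C))
k = -6974717/14484680 (k = ((2 + (635/119)/50) + 5859)/(-3090 - 9082) = ((2 + (635/119)*(1/50)) + 5859)/(-12172) = ((2 + 127/1190) + 5859)*(-1/12172) = (2507/1190 + 5859)*(-1/12172) = (6974717/1190)*(-1/12172) = -6974717/14484680 ≈ -0.48152)
((4289/(-6341) + 10442/16774) + k) - 18675 = ((4289/(-6341) + 10442/16774) - 6974717/14484680) - 18675 = ((4289*(-1/6341) + 10442*(1/16774)) - 6974717/14484680) - 18675 = ((-4289/6341 + 5221/8387) - 6974717/14484680) - 18675 = (-2865482/53181967 - 6974717/14484680) - 18675 = -24260868184947/45313163162680 - 18675 = -846247582931233947/45313163162680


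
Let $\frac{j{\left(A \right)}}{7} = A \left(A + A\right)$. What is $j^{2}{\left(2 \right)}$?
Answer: $3136$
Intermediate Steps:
$j{\left(A \right)} = 14 A^{2}$ ($j{\left(A \right)} = 7 A \left(A + A\right) = 7 A 2 A = 7 \cdot 2 A^{2} = 14 A^{2}$)
$j^{2}{\left(2 \right)} = \left(14 \cdot 2^{2}\right)^{2} = \left(14 \cdot 4\right)^{2} = 56^{2} = 3136$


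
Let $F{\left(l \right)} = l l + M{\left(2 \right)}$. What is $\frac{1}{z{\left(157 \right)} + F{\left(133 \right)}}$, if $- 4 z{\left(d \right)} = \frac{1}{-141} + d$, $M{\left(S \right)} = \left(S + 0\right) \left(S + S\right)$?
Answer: $\frac{141}{2489743} \approx 5.6632 \cdot 10^{-5}$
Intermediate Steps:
$M{\left(S \right)} = 2 S^{2}$ ($M{\left(S \right)} = S 2 S = 2 S^{2}$)
$z{\left(d \right)} = \frac{1}{564} - \frac{d}{4}$ ($z{\left(d \right)} = - \frac{\frac{1}{-141} + d}{4} = - \frac{- \frac{1}{141} + d}{4} = \frac{1}{564} - \frac{d}{4}$)
$F{\left(l \right)} = 8 + l^{2}$ ($F{\left(l \right)} = l l + 2 \cdot 2^{2} = l^{2} + 2 \cdot 4 = l^{2} + 8 = 8 + l^{2}$)
$\frac{1}{z{\left(157 \right)} + F{\left(133 \right)}} = \frac{1}{\left(\frac{1}{564} - \frac{157}{4}\right) + \left(8 + 133^{2}\right)} = \frac{1}{\left(\frac{1}{564} - \frac{157}{4}\right) + \left(8 + 17689\right)} = \frac{1}{- \frac{5534}{141} + 17697} = \frac{1}{\frac{2489743}{141}} = \frac{141}{2489743}$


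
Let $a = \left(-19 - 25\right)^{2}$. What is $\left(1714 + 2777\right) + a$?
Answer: $6427$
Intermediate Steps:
$a = 1936$ ($a = \left(-44\right)^{2} = 1936$)
$\left(1714 + 2777\right) + a = \left(1714 + 2777\right) + 1936 = 4491 + 1936 = 6427$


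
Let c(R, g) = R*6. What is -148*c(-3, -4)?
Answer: 2664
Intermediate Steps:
c(R, g) = 6*R
-148*c(-3, -4) = -888*(-3) = -148*(-18) = 2664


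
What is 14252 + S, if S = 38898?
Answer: 53150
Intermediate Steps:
14252 + S = 14252 + 38898 = 53150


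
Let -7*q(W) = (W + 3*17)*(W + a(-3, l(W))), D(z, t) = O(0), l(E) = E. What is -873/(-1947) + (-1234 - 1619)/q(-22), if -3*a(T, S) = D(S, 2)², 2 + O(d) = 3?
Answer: -38318124/1261007 ≈ -30.387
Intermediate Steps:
O(d) = 1 (O(d) = -2 + 3 = 1)
D(z, t) = 1
a(T, S) = -⅓ (a(T, S) = -⅓*1² = -⅓*1 = -⅓)
q(W) = -(51 + W)*(-⅓ + W)/7 (q(W) = -(W + 3*17)*(W - ⅓)/7 = -(W + 51)*(-⅓ + W)/7 = -(51 + W)*(-⅓ + W)/7)
-873/(-1947) + (-1234 - 1619)/q(-22) = -873/(-1947) + (-1234 - 1619)/(17/7 - 152/21*(-22) - ⅐*(-22)²) = -873*(-1/1947) - 2853/(17/7 + 3344/21 - ⅐*484) = 291/649 - 2853/(17/7 + 3344/21 - 484/7) = 291/649 - 2853/1943/21 = 291/649 - 2853*21/1943 = 291/649 - 59913/1943 = -38318124/1261007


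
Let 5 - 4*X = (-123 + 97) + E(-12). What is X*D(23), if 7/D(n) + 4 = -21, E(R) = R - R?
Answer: -217/100 ≈ -2.1700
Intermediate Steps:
E(R) = 0
D(n) = -7/25 (D(n) = 7/(-4 - 21) = 7/(-25) = 7*(-1/25) = -7/25)
X = 31/4 (X = 5/4 - ((-123 + 97) + 0)/4 = 5/4 - (-26 + 0)/4 = 5/4 - 1/4*(-26) = 5/4 + 13/2 = 31/4 ≈ 7.7500)
X*D(23) = (31/4)*(-7/25) = -217/100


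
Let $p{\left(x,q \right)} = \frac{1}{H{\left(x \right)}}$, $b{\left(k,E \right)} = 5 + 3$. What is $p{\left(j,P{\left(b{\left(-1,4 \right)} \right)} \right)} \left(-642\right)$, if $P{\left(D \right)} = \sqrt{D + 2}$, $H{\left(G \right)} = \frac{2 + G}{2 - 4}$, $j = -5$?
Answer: $-428$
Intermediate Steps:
$b{\left(k,E \right)} = 8$
$H{\left(G \right)} = -1 - \frac{G}{2}$ ($H{\left(G \right)} = \frac{2 + G}{-2} = \left(2 + G\right) \left(- \frac{1}{2}\right) = -1 - \frac{G}{2}$)
$P{\left(D \right)} = \sqrt{2 + D}$
$p{\left(x,q \right)} = \frac{1}{-1 - \frac{x}{2}}$
$p{\left(j,P{\left(b{\left(-1,4 \right)} \right)} \right)} \left(-642\right) = - \frac{2}{2 - 5} \left(-642\right) = - \frac{2}{-3} \left(-642\right) = \left(-2\right) \left(- \frac{1}{3}\right) \left(-642\right) = \frac{2}{3} \left(-642\right) = -428$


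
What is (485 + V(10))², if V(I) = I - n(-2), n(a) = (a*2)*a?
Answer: 237169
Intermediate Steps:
n(a) = 2*a² (n(a) = (2*a)*a = 2*a²)
V(I) = -8 + I (V(I) = I - 2*(-2)² = I - 2*4 = I - 1*8 = I - 8 = -8 + I)
(485 + V(10))² = (485 + (-8 + 10))² = (485 + 2)² = 487² = 237169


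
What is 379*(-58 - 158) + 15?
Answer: -81849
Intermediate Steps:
379*(-58 - 158) + 15 = 379*(-216) + 15 = -81864 + 15 = -81849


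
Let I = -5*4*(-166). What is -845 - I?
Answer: -4165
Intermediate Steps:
I = 3320 (I = -20*(-166) = 3320)
-845 - I = -845 - 1*3320 = -845 - 3320 = -4165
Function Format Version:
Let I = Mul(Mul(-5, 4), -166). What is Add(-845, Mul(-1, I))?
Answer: -4165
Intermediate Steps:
I = 3320 (I = Mul(-20, -166) = 3320)
Add(-845, Mul(-1, I)) = Add(-845, Mul(-1, 3320)) = Add(-845, -3320) = -4165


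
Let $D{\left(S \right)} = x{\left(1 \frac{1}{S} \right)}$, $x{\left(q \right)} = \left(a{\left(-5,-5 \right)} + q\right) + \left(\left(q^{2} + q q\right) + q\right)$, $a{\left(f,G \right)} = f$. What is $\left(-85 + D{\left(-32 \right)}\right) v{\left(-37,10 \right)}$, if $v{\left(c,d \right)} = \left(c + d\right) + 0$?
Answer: $\frac{1244997}{512} \approx 2431.6$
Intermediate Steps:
$v{\left(c,d \right)} = c + d$
$x{\left(q \right)} = -5 + 2 q + 2 q^{2}$ ($x{\left(q \right)} = \left(-5 + q\right) + \left(\left(q^{2} + q q\right) + q\right) = \left(-5 + q\right) + \left(\left(q^{2} + q^{2}\right) + q\right) = \left(-5 + q\right) + \left(2 q^{2} + q\right) = \left(-5 + q\right) + \left(q + 2 q^{2}\right) = -5 + 2 q + 2 q^{2}$)
$D{\left(S \right)} = -5 + \frac{2}{S} + \frac{2}{S^{2}}$ ($D{\left(S \right)} = -5 + 2 \cdot 1 \frac{1}{S} + 2 \left(1 \frac{1}{S}\right)^{2} = -5 + \frac{2}{S} + 2 \left(\frac{1}{S}\right)^{2} = -5 + \frac{2}{S} + \frac{2}{S^{2}}$)
$\left(-85 + D{\left(-32 \right)}\right) v{\left(-37,10 \right)} = \left(-85 + \left(-5 + \frac{2}{-32} + \frac{2}{1024}\right)\right) \left(-37 + 10\right) = \left(-85 + \left(-5 + 2 \left(- \frac{1}{32}\right) + 2 \cdot \frac{1}{1024}\right)\right) \left(-27\right) = \left(-85 - \frac{2591}{512}\right) \left(-27\right) = \left(- \frac{46111}{512}\right) \left(-27\right) = \frac{1244997}{512}$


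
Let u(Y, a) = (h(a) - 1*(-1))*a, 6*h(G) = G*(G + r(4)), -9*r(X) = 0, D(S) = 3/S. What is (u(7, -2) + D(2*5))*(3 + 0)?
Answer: -91/10 ≈ -9.1000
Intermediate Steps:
r(X) = 0 (r(X) = -⅑*0 = 0)
h(G) = G²/6 (h(G) = (G*(G + 0))/6 = (G*G)/6 = G²/6)
u(Y, a) = a*(1 + a²/6) (u(Y, a) = (a²/6 - 1*(-1))*a = (a²/6 + 1)*a = (1 + a²/6)*a = a*(1 + a²/6))
(u(7, -2) + D(2*5))*(3 + 0) = ((-2 + (⅙)*(-2)³) + 3/((2*5)))*(3 + 0) = ((-2 + (⅙)*(-8)) + 3/10)*3 = ((-2 - 4/3) + 3*(⅒))*3 = (-10/3 + 3/10)*3 = -91/30*3 = -91/10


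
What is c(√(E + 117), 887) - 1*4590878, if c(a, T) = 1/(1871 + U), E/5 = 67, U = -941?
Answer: -4269516539/930 ≈ -4.5909e+6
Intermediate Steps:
E = 335 (E = 5*67 = 335)
c(a, T) = 1/930 (c(a, T) = 1/(1871 - 941) = 1/930)
c(√(E + 117), 887) - 1*4590878 = 1/930 - 1*4590878 = 1/930 - 4590878 = -4269516539/930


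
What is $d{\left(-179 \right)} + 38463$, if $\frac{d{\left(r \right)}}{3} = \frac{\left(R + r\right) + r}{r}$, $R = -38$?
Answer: $\frac{6886065}{179} \approx 38470.0$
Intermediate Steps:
$d{\left(r \right)} = \frac{3 \left(-38 + 2 r\right)}{r}$ ($d{\left(r \right)} = 3 \frac{\left(-38 + r\right) + r}{r} = 3 \frac{-38 + 2 r}{r} = \frac{3 \left(-38 + 2 r\right)}{r}$)
$d{\left(-179 \right)} + 38463 = \left(6 - \frac{114}{-179}\right) + 38463 = \left(6 - - \frac{114}{179}\right) + 38463 = \left(6 + \frac{114}{179}\right) + 38463 = \frac{1188}{179} + 38463 = \frac{6886065}{179}$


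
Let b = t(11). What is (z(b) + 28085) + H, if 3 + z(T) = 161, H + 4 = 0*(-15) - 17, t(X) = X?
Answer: 28222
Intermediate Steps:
H = -21 (H = -4 + (0*(-15) - 17) = -4 + (0 - 17) = -4 - 17 = -21)
b = 11
z(T) = 158 (z(T) = -3 + 161 = 158)
(z(b) + 28085) + H = (158 + 28085) - 21 = 28243 - 21 = 28222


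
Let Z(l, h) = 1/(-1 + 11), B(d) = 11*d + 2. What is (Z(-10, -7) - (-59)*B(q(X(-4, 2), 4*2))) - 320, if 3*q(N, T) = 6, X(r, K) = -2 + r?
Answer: 10961/10 ≈ 1096.1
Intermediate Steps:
q(N, T) = 2 (q(N, T) = (1/3)*6 = 2)
B(d) = 2 + 11*d
Z(l, h) = 1/10
(Z(-10, -7) - (-59)*B(q(X(-4, 2), 4*2))) - 320 = (1/10 - (-59)*(2 + 11*2)) - 320 = (1/10 - (-59)*(2 + 22)) - 320 = (1/10 - (-59)*24) - 320 = (1/10 - 59*(-24)) - 320 = (1/10 + 1416) - 320 = 14161/10 - 320 = 10961/10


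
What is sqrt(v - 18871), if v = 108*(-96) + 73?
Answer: I*sqrt(29166) ≈ 170.78*I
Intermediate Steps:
v = -10295 (v = -10368 + 73 = -10295)
sqrt(v - 18871) = sqrt(-10295 - 18871) = sqrt(-29166) = I*sqrt(29166)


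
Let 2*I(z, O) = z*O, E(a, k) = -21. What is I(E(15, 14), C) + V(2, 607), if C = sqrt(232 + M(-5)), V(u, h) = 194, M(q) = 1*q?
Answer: 194 - 21*sqrt(227)/2 ≈ 35.802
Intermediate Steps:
M(q) = q
C = sqrt(227) (C = sqrt(232 - 5) = sqrt(227) ≈ 15.067)
I(z, O) = O*z/2 (I(z, O) = (z*O)/2 = (O*z)/2 = O*z/2)
I(E(15, 14), C) + V(2, 607) = (1/2)*sqrt(227)*(-21) + 194 = -21*sqrt(227)/2 + 194 = 194 - 21*sqrt(227)/2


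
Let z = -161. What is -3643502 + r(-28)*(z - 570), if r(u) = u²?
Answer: -4216606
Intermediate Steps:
-3643502 + r(-28)*(z - 570) = -3643502 + (-28)²*(-161 - 570) = -3643502 + 784*(-731) = -3643502 - 573104 = -4216606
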